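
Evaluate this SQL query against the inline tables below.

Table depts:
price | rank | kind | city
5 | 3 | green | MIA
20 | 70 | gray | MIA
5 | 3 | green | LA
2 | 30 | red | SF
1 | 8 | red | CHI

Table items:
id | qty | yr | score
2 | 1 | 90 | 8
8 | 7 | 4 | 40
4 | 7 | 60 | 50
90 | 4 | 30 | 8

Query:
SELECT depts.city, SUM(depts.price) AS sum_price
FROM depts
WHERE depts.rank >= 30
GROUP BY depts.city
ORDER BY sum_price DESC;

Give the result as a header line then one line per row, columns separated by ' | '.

After WHERE (2 rows):
depts.price | depts.rank | depts.kind | depts.city
20 | 70 | gray | MIA
2 | 30 | red | SF
After GROUP BY (2 rows):
depts.city | sum_price
MIA | 20
SF | 2
After ORDER BY (2 rows):
depts.city | sum_price
MIA | 20
SF | 2

== RESULT ==
depts.city | sum_price
MIA | 20
SF | 2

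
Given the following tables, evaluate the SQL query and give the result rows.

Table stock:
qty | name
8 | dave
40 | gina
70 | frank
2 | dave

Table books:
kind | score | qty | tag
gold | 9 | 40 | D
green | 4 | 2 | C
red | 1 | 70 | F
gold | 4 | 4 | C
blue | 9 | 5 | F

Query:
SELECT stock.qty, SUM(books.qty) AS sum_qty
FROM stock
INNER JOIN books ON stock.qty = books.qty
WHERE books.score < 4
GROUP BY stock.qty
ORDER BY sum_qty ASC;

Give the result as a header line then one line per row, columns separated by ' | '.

After JOIN books (3 rows):
stock.qty | stock.name | books.kind | books.score | books.qty | books.tag
40 | gina | gold | 9 | 40 | D
70 | frank | red | 1 | 70 | F
2 | dave | green | 4 | 2 | C
After WHERE (1 rows):
stock.qty | stock.name | books.kind | books.score | books.qty | books.tag
70 | frank | red | 1 | 70 | F
After GROUP BY (1 rows):
stock.qty | sum_qty
70 | 70
After ORDER BY (1 rows):
stock.qty | sum_qty
70 | 70

== RESULT ==
stock.qty | sum_qty
70 | 70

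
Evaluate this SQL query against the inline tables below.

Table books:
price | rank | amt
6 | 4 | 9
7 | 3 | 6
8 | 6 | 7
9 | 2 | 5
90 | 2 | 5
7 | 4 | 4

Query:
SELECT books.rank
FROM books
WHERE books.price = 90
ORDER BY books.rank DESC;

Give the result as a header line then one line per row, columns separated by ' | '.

After WHERE (1 rows):
books.price | books.rank | books.amt
90 | 2 | 5
After SELECT (1 rows):
books.rank
2
After ORDER BY (1 rows):
books.rank
2

== RESULT ==
books.rank
2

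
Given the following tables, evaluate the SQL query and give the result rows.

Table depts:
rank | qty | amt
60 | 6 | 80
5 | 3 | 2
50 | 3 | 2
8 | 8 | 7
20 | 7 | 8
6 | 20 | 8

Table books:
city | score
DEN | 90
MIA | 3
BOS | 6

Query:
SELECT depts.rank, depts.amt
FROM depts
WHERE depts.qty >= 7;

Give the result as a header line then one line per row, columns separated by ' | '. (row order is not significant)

After WHERE (3 rows):
depts.rank | depts.qty | depts.amt
8 | 8 | 7
20 | 7 | 8
6 | 20 | 8
After SELECT (3 rows):
depts.rank | depts.amt
8 | 7
20 | 8
6 | 8

== RESULT ==
depts.rank | depts.amt
8 | 7
20 | 8
6 | 8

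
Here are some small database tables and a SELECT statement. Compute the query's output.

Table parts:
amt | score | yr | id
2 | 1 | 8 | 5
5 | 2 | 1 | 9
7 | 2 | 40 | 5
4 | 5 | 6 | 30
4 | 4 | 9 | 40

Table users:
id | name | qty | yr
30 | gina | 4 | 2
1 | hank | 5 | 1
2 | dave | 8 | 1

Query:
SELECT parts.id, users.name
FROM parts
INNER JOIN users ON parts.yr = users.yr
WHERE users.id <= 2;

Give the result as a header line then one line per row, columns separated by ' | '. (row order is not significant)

== RESULT ==
parts.id | users.name
9 | hank
9 | dave

Derivation:
After JOIN users (2 rows):
parts.amt | parts.score | parts.yr | parts.id | users.id | users.name | users.qty | users.yr
5 | 2 | 1 | 9 | 1 | hank | 5 | 1
5 | 2 | 1 | 9 | 2 | dave | 8 | 1
After WHERE (2 rows):
parts.amt | parts.score | parts.yr | parts.id | users.id | users.name | users.qty | users.yr
5 | 2 | 1 | 9 | 1 | hank | 5 | 1
5 | 2 | 1 | 9 | 2 | dave | 8 | 1
After SELECT (2 rows):
parts.id | users.name
9 | hank
9 | dave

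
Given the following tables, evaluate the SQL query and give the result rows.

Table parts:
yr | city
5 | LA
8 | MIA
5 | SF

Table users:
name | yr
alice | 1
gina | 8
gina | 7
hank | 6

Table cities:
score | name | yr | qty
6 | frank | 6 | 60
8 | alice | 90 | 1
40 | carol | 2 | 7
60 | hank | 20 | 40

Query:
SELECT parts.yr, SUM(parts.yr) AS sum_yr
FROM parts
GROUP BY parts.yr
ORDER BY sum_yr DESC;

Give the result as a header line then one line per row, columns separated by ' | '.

After GROUP BY (2 rows):
parts.yr | sum_yr
5 | 10
8 | 8
After ORDER BY (2 rows):
parts.yr | sum_yr
5 | 10
8 | 8

== RESULT ==
parts.yr | sum_yr
5 | 10
8 | 8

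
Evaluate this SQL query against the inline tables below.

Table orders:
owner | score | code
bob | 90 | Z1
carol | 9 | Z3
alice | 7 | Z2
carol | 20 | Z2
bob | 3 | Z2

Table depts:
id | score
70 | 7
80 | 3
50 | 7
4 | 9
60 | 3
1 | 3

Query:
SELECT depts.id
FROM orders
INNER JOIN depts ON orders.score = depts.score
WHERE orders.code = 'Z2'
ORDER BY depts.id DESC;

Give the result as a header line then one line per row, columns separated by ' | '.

After JOIN depts (6 rows):
orders.owner | orders.score | orders.code | depts.id | depts.score
carol | 9 | Z3 | 4 | 9
alice | 7 | Z2 | 70 | 7
alice | 7 | Z2 | 50 | 7
bob | 3 | Z2 | 80 | 3
bob | 3 | Z2 | 60 | 3
bob | 3 | Z2 | 1 | 3
After WHERE (5 rows):
orders.owner | orders.score | orders.code | depts.id | depts.score
alice | 7 | Z2 | 70 | 7
alice | 7 | Z2 | 50 | 7
bob | 3 | Z2 | 80 | 3
bob | 3 | Z2 | 60 | 3
bob | 3 | Z2 | 1 | 3
After SELECT (5 rows):
depts.id
70
50
80
60
1
After ORDER BY (5 rows):
depts.id
80
70
60
50
1

== RESULT ==
depts.id
80
70
60
50
1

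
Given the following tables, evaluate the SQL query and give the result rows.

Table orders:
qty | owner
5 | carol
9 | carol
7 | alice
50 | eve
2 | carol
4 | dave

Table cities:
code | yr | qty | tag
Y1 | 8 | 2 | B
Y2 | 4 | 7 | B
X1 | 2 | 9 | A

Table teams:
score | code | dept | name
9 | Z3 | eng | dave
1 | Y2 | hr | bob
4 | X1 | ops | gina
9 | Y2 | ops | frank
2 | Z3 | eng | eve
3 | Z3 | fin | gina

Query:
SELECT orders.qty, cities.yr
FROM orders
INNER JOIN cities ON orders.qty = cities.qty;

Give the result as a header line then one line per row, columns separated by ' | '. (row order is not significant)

== RESULT ==
orders.qty | cities.yr
9 | 2
7 | 4
2 | 8

Derivation:
After JOIN cities (3 rows):
orders.qty | orders.owner | cities.code | cities.yr | cities.qty | cities.tag
9 | carol | X1 | 2 | 9 | A
7 | alice | Y2 | 4 | 7 | B
2 | carol | Y1 | 8 | 2 | B
After SELECT (3 rows):
orders.qty | cities.yr
9 | 2
7 | 4
2 | 8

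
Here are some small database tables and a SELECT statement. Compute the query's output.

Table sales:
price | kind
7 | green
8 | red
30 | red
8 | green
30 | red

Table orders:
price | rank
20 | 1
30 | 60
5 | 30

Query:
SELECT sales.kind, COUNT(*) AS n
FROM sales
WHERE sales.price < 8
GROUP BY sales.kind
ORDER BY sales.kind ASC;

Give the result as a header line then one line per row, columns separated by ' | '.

After WHERE (1 rows):
sales.price | sales.kind
7 | green
After GROUP BY (1 rows):
sales.kind | n
green | 1
After ORDER BY (1 rows):
sales.kind | n
green | 1

== RESULT ==
sales.kind | n
green | 1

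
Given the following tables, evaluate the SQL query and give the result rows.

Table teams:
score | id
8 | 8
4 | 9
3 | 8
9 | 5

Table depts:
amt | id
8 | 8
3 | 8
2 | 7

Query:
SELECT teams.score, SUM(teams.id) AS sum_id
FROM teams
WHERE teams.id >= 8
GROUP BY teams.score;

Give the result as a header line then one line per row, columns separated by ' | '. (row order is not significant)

After WHERE (3 rows):
teams.score | teams.id
8 | 8
4 | 9
3 | 8
After GROUP BY (3 rows):
teams.score | sum_id
8 | 8
4 | 9
3 | 8

== RESULT ==
teams.score | sum_id
8 | 8
4 | 9
3 | 8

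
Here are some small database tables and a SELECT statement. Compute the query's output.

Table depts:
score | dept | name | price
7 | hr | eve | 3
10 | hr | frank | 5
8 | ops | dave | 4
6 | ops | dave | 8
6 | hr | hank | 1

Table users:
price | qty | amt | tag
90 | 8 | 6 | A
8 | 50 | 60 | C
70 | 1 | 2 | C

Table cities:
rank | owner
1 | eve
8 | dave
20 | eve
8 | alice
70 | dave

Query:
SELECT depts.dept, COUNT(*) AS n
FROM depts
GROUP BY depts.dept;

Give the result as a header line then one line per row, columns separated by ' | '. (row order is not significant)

After GROUP BY (2 rows):
depts.dept | n
hr | 3
ops | 2

== RESULT ==
depts.dept | n
hr | 3
ops | 2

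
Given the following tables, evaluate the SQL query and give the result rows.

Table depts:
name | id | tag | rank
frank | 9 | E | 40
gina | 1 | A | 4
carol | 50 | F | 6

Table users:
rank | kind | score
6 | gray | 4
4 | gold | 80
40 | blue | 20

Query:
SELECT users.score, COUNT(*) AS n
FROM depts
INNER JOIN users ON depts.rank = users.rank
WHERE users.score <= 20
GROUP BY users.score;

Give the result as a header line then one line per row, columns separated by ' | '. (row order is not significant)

After JOIN users (3 rows):
depts.name | depts.id | depts.tag | depts.rank | users.rank | users.kind | users.score
frank | 9 | E | 40 | 40 | blue | 20
gina | 1 | A | 4 | 4 | gold | 80
carol | 50 | F | 6 | 6 | gray | 4
After WHERE (2 rows):
depts.name | depts.id | depts.tag | depts.rank | users.rank | users.kind | users.score
frank | 9 | E | 40 | 40 | blue | 20
carol | 50 | F | 6 | 6 | gray | 4
After GROUP BY (2 rows):
users.score | n
20 | 1
4 | 1

== RESULT ==
users.score | n
20 | 1
4 | 1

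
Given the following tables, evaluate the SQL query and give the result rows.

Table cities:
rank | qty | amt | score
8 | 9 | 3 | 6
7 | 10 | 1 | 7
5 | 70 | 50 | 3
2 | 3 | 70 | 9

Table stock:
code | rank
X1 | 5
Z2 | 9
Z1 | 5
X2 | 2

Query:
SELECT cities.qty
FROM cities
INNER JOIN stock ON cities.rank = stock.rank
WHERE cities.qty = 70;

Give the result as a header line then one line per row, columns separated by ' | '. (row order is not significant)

After JOIN stock (3 rows):
cities.rank | cities.qty | cities.amt | cities.score | stock.code | stock.rank
5 | 70 | 50 | 3 | X1 | 5
5 | 70 | 50 | 3 | Z1 | 5
2 | 3 | 70 | 9 | X2 | 2
After WHERE (2 rows):
cities.rank | cities.qty | cities.amt | cities.score | stock.code | stock.rank
5 | 70 | 50 | 3 | X1 | 5
5 | 70 | 50 | 3 | Z1 | 5
After SELECT (2 rows):
cities.qty
70
70

== RESULT ==
cities.qty
70
70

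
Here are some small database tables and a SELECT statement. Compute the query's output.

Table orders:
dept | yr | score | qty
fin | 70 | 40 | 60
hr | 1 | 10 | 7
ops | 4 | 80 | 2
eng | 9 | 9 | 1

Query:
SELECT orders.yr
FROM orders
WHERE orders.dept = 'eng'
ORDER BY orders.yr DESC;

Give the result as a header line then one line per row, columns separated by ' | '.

== RESULT ==
orders.yr
9

Derivation:
After WHERE (1 rows):
orders.dept | orders.yr | orders.score | orders.qty
eng | 9 | 9 | 1
After SELECT (1 rows):
orders.yr
9
After ORDER BY (1 rows):
orders.yr
9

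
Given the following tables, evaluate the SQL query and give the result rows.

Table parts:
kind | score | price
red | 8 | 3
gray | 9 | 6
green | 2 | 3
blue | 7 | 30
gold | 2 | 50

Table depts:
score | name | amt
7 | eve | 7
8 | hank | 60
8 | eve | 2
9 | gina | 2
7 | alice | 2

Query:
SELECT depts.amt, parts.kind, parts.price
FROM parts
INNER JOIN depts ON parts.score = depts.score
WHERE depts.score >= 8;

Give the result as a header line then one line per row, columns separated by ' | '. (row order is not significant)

== RESULT ==
depts.amt | parts.kind | parts.price
60 | red | 3
2 | red | 3
2 | gray | 6

Derivation:
After JOIN depts (5 rows):
parts.kind | parts.score | parts.price | depts.score | depts.name | depts.amt
red | 8 | 3 | 8 | hank | 60
red | 8 | 3 | 8 | eve | 2
gray | 9 | 6 | 9 | gina | 2
blue | 7 | 30 | 7 | eve | 7
blue | 7 | 30 | 7 | alice | 2
After WHERE (3 rows):
parts.kind | parts.score | parts.price | depts.score | depts.name | depts.amt
red | 8 | 3 | 8 | hank | 60
red | 8 | 3 | 8 | eve | 2
gray | 9 | 6 | 9 | gina | 2
After SELECT (3 rows):
depts.amt | parts.kind | parts.price
60 | red | 3
2 | red | 3
2 | gray | 6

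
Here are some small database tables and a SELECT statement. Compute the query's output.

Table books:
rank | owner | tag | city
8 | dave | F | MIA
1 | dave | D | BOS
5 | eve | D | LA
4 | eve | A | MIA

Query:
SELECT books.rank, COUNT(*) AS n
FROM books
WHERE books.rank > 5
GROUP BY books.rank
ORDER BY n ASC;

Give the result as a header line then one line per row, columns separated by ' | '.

== RESULT ==
books.rank | n
8 | 1

Derivation:
After WHERE (1 rows):
books.rank | books.owner | books.tag | books.city
8 | dave | F | MIA
After GROUP BY (1 rows):
books.rank | n
8 | 1
After ORDER BY (1 rows):
books.rank | n
8 | 1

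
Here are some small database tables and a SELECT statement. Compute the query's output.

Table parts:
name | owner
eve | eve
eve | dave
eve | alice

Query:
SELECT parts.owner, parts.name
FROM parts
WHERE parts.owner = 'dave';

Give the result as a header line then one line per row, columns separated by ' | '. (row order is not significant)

== RESULT ==
parts.owner | parts.name
dave | eve

Derivation:
After WHERE (1 rows):
parts.name | parts.owner
eve | dave
After SELECT (1 rows):
parts.owner | parts.name
dave | eve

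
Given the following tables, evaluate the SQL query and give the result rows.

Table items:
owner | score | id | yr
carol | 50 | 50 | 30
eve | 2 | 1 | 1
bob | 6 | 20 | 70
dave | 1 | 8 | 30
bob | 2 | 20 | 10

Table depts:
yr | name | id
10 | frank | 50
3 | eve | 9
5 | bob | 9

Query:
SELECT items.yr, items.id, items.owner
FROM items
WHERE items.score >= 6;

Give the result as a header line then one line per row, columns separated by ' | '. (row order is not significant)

After WHERE (2 rows):
items.owner | items.score | items.id | items.yr
carol | 50 | 50 | 30
bob | 6 | 20 | 70
After SELECT (2 rows):
items.yr | items.id | items.owner
30 | 50 | carol
70 | 20 | bob

== RESULT ==
items.yr | items.id | items.owner
30 | 50 | carol
70 | 20 | bob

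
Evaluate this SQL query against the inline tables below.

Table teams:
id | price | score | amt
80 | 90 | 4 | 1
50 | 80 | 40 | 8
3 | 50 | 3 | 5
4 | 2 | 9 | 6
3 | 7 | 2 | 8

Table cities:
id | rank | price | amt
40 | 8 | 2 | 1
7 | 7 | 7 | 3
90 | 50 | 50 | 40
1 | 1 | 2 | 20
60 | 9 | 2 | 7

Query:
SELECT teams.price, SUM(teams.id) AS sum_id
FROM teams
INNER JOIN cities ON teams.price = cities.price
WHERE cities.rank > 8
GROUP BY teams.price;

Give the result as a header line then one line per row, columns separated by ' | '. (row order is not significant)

After JOIN cities (5 rows):
teams.id | teams.price | teams.score | teams.amt | cities.id | cities.rank | cities.price | cities.amt
3 | 50 | 3 | 5 | 90 | 50 | 50 | 40
4 | 2 | 9 | 6 | 40 | 8 | 2 | 1
4 | 2 | 9 | 6 | 1 | 1 | 2 | 20
4 | 2 | 9 | 6 | 60 | 9 | 2 | 7
3 | 7 | 2 | 8 | 7 | 7 | 7 | 3
After WHERE (2 rows):
teams.id | teams.price | teams.score | teams.amt | cities.id | cities.rank | cities.price | cities.amt
3 | 50 | 3 | 5 | 90 | 50 | 50 | 40
4 | 2 | 9 | 6 | 60 | 9 | 2 | 7
After GROUP BY (2 rows):
teams.price | sum_id
50 | 3
2 | 4

== RESULT ==
teams.price | sum_id
50 | 3
2 | 4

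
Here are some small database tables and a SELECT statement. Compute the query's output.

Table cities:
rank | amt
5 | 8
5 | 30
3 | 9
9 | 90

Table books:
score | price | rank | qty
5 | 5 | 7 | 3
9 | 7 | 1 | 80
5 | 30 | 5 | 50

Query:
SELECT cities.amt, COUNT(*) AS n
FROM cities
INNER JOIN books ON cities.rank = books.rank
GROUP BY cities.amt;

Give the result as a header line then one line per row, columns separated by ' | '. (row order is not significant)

After JOIN books (2 rows):
cities.rank | cities.amt | books.score | books.price | books.rank | books.qty
5 | 8 | 5 | 30 | 5 | 50
5 | 30 | 5 | 30 | 5 | 50
After GROUP BY (2 rows):
cities.amt | n
8 | 1
30 | 1

== RESULT ==
cities.amt | n
8 | 1
30 | 1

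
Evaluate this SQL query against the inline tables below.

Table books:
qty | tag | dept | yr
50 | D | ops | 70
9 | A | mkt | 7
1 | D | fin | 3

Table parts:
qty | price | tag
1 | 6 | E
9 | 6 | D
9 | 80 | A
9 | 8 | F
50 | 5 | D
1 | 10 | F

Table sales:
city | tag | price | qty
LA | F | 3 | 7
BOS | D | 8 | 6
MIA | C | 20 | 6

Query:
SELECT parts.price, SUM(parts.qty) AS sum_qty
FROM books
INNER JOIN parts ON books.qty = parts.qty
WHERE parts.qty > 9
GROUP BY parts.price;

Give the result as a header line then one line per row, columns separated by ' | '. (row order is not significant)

== RESULT ==
parts.price | sum_qty
5 | 50

Derivation:
After JOIN parts (6 rows):
books.qty | books.tag | books.dept | books.yr | parts.qty | parts.price | parts.tag
50 | D | ops | 70 | 50 | 5 | D
9 | A | mkt | 7 | 9 | 6 | D
9 | A | mkt | 7 | 9 | 80 | A
9 | A | mkt | 7 | 9 | 8 | F
1 | D | fin | 3 | 1 | 6 | E
1 | D | fin | 3 | 1 | 10 | F
After WHERE (1 rows):
books.qty | books.tag | books.dept | books.yr | parts.qty | parts.price | parts.tag
50 | D | ops | 70 | 50 | 5 | D
After GROUP BY (1 rows):
parts.price | sum_qty
5 | 50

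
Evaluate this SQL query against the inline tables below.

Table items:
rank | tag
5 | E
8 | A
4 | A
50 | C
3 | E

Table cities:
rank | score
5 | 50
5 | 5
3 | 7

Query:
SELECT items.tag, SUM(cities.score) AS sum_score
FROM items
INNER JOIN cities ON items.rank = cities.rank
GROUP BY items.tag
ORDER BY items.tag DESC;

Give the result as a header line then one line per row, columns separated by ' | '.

After JOIN cities (3 rows):
items.rank | items.tag | cities.rank | cities.score
5 | E | 5 | 50
5 | E | 5 | 5
3 | E | 3 | 7
After GROUP BY (1 rows):
items.tag | sum_score
E | 62
After ORDER BY (1 rows):
items.tag | sum_score
E | 62

== RESULT ==
items.tag | sum_score
E | 62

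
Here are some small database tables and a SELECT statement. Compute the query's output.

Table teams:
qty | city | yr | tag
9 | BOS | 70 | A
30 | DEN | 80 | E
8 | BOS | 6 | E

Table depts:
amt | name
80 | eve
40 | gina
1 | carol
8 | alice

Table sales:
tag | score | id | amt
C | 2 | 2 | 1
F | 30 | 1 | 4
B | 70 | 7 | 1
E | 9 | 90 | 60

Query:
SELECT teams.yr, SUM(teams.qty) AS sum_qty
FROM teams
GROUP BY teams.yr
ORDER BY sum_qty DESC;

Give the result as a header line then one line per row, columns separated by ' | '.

== RESULT ==
teams.yr | sum_qty
80 | 30
70 | 9
6 | 8

Derivation:
After GROUP BY (3 rows):
teams.yr | sum_qty
70 | 9
80 | 30
6 | 8
After ORDER BY (3 rows):
teams.yr | sum_qty
80 | 30
70 | 9
6 | 8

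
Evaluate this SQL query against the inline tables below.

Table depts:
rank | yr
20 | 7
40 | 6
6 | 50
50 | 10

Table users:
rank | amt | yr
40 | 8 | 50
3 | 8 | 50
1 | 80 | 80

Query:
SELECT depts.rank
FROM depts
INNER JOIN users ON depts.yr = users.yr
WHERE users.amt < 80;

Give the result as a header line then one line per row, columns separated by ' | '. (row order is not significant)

After JOIN users (2 rows):
depts.rank | depts.yr | users.rank | users.amt | users.yr
6 | 50 | 40 | 8 | 50
6 | 50 | 3 | 8 | 50
After WHERE (2 rows):
depts.rank | depts.yr | users.rank | users.amt | users.yr
6 | 50 | 40 | 8 | 50
6 | 50 | 3 | 8 | 50
After SELECT (2 rows):
depts.rank
6
6

== RESULT ==
depts.rank
6
6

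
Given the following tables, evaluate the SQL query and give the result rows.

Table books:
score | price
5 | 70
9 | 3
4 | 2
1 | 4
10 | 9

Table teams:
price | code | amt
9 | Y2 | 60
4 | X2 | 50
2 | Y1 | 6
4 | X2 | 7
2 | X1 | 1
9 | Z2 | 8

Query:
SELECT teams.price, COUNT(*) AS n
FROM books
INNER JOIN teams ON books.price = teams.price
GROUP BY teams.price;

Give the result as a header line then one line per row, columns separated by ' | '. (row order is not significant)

== RESULT ==
teams.price | n
2 | 2
4 | 2
9 | 2

Derivation:
After JOIN teams (6 rows):
books.score | books.price | teams.price | teams.code | teams.amt
4 | 2 | 2 | Y1 | 6
4 | 2 | 2 | X1 | 1
1 | 4 | 4 | X2 | 50
1 | 4 | 4 | X2 | 7
10 | 9 | 9 | Y2 | 60
10 | 9 | 9 | Z2 | 8
After GROUP BY (3 rows):
teams.price | n
2 | 2
4 | 2
9 | 2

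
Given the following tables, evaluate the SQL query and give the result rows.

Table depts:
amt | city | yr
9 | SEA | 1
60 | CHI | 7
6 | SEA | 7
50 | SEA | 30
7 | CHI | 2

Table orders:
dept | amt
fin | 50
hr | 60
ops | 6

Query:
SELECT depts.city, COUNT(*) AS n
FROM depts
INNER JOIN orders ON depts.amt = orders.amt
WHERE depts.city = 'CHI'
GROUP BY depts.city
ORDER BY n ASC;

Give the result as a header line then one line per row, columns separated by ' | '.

After JOIN orders (3 rows):
depts.amt | depts.city | depts.yr | orders.dept | orders.amt
60 | CHI | 7 | hr | 60
6 | SEA | 7 | ops | 6
50 | SEA | 30 | fin | 50
After WHERE (1 rows):
depts.amt | depts.city | depts.yr | orders.dept | orders.amt
60 | CHI | 7 | hr | 60
After GROUP BY (1 rows):
depts.city | n
CHI | 1
After ORDER BY (1 rows):
depts.city | n
CHI | 1

== RESULT ==
depts.city | n
CHI | 1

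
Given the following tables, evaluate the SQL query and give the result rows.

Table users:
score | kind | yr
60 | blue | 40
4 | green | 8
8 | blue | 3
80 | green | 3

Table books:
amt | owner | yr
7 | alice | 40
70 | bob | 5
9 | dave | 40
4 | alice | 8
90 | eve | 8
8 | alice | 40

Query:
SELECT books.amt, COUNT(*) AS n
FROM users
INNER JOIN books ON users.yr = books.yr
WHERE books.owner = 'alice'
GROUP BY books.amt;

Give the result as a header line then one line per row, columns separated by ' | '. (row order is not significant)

== RESULT ==
books.amt | n
7 | 1
8 | 1
4 | 1

Derivation:
After JOIN books (5 rows):
users.score | users.kind | users.yr | books.amt | books.owner | books.yr
60 | blue | 40 | 7 | alice | 40
60 | blue | 40 | 9 | dave | 40
60 | blue | 40 | 8 | alice | 40
4 | green | 8 | 4 | alice | 8
4 | green | 8 | 90 | eve | 8
After WHERE (3 rows):
users.score | users.kind | users.yr | books.amt | books.owner | books.yr
60 | blue | 40 | 7 | alice | 40
60 | blue | 40 | 8 | alice | 40
4 | green | 8 | 4 | alice | 8
After GROUP BY (3 rows):
books.amt | n
7 | 1
8 | 1
4 | 1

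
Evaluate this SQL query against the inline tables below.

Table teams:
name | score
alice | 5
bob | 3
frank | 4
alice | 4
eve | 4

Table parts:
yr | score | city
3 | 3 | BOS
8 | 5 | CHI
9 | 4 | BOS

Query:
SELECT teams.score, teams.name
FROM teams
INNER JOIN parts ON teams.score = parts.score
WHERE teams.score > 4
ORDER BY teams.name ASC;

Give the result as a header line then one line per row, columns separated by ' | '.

After JOIN parts (5 rows):
teams.name | teams.score | parts.yr | parts.score | parts.city
alice | 5 | 8 | 5 | CHI
bob | 3 | 3 | 3 | BOS
frank | 4 | 9 | 4 | BOS
alice | 4 | 9 | 4 | BOS
eve | 4 | 9 | 4 | BOS
After WHERE (1 rows):
teams.name | teams.score | parts.yr | parts.score | parts.city
alice | 5 | 8 | 5 | CHI
After SELECT (1 rows):
teams.score | teams.name
5 | alice
After ORDER BY (1 rows):
teams.score | teams.name
5 | alice

== RESULT ==
teams.score | teams.name
5 | alice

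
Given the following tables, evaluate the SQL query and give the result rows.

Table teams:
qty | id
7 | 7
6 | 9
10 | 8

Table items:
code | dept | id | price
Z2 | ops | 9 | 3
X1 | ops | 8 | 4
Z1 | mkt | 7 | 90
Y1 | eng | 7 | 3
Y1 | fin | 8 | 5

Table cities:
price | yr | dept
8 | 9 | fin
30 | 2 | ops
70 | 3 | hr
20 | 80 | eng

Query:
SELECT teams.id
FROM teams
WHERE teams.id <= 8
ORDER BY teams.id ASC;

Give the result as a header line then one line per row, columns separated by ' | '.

After WHERE (2 rows):
teams.qty | teams.id
7 | 7
10 | 8
After SELECT (2 rows):
teams.id
7
8
After ORDER BY (2 rows):
teams.id
7
8

== RESULT ==
teams.id
7
8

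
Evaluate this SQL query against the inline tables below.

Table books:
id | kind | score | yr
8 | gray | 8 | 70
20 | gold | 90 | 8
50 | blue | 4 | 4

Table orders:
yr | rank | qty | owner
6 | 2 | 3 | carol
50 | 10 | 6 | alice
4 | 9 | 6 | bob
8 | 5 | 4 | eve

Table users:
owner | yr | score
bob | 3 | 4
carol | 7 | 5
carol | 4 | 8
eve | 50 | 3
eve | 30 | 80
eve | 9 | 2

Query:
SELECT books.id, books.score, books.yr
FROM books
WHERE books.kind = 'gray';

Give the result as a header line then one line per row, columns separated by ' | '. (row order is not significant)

== RESULT ==
books.id | books.score | books.yr
8 | 8 | 70

Derivation:
After WHERE (1 rows):
books.id | books.kind | books.score | books.yr
8 | gray | 8 | 70
After SELECT (1 rows):
books.id | books.score | books.yr
8 | 8 | 70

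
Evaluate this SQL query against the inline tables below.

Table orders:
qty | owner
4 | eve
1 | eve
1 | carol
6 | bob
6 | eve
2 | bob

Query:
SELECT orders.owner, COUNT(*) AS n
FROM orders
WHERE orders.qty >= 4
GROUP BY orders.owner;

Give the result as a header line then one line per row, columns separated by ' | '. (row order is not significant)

After WHERE (3 rows):
orders.qty | orders.owner
4 | eve
6 | bob
6 | eve
After GROUP BY (2 rows):
orders.owner | n
eve | 2
bob | 1

== RESULT ==
orders.owner | n
eve | 2
bob | 1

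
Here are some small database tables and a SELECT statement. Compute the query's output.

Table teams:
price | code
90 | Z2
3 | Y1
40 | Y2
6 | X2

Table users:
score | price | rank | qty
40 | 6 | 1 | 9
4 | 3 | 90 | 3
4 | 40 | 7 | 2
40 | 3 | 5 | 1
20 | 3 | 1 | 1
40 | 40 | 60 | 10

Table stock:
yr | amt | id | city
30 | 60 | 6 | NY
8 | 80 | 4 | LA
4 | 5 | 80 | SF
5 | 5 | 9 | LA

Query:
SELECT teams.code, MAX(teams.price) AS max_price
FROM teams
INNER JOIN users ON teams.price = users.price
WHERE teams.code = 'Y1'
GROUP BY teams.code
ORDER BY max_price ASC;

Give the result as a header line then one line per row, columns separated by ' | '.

== RESULT ==
teams.code | max_price
Y1 | 3

Derivation:
After JOIN users (6 rows):
teams.price | teams.code | users.score | users.price | users.rank | users.qty
3 | Y1 | 4 | 3 | 90 | 3
3 | Y1 | 40 | 3 | 5 | 1
3 | Y1 | 20 | 3 | 1 | 1
40 | Y2 | 4 | 40 | 7 | 2
40 | Y2 | 40 | 40 | 60 | 10
6 | X2 | 40 | 6 | 1 | 9
After WHERE (3 rows):
teams.price | teams.code | users.score | users.price | users.rank | users.qty
3 | Y1 | 4 | 3 | 90 | 3
3 | Y1 | 40 | 3 | 5 | 1
3 | Y1 | 20 | 3 | 1 | 1
After GROUP BY (1 rows):
teams.code | max_price
Y1 | 3
After ORDER BY (1 rows):
teams.code | max_price
Y1 | 3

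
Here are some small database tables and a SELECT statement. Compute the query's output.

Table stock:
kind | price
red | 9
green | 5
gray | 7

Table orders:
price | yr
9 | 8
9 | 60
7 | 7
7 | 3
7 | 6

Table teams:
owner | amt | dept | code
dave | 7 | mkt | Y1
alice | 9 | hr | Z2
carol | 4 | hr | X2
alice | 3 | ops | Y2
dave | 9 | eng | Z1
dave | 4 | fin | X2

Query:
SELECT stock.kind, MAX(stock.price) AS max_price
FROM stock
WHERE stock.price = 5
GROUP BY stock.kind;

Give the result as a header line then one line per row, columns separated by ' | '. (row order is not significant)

After WHERE (1 rows):
stock.kind | stock.price
green | 5
After GROUP BY (1 rows):
stock.kind | max_price
green | 5

== RESULT ==
stock.kind | max_price
green | 5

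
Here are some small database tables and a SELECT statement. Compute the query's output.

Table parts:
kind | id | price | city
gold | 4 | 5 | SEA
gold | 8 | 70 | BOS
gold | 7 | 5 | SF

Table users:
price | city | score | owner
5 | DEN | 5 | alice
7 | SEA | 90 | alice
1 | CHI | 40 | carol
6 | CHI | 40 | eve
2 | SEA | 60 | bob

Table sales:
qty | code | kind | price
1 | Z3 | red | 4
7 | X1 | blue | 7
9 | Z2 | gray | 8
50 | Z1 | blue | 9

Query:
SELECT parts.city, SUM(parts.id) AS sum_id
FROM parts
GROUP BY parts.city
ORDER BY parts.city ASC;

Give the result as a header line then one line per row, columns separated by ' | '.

After GROUP BY (3 rows):
parts.city | sum_id
SEA | 4
BOS | 8
SF | 7
After ORDER BY (3 rows):
parts.city | sum_id
BOS | 8
SEA | 4
SF | 7

== RESULT ==
parts.city | sum_id
BOS | 8
SEA | 4
SF | 7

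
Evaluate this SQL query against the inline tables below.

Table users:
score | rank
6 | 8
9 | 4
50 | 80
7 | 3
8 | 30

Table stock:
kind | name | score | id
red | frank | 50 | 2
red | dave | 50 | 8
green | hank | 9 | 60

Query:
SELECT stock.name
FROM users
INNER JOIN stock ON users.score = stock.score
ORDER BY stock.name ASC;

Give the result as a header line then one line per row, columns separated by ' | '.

After JOIN stock (3 rows):
users.score | users.rank | stock.kind | stock.name | stock.score | stock.id
9 | 4 | green | hank | 9 | 60
50 | 80 | red | frank | 50 | 2
50 | 80 | red | dave | 50 | 8
After SELECT (3 rows):
stock.name
hank
frank
dave
After ORDER BY (3 rows):
stock.name
dave
frank
hank

== RESULT ==
stock.name
dave
frank
hank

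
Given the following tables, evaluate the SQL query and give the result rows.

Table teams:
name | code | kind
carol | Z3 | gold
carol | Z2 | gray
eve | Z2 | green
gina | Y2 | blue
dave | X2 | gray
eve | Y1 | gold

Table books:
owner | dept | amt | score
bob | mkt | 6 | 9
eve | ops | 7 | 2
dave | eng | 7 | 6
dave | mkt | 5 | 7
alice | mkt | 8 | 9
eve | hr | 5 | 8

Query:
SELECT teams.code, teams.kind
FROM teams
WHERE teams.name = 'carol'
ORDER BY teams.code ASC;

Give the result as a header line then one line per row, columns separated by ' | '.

After WHERE (2 rows):
teams.name | teams.code | teams.kind
carol | Z3 | gold
carol | Z2 | gray
After SELECT (2 rows):
teams.code | teams.kind
Z3 | gold
Z2 | gray
After ORDER BY (2 rows):
teams.code | teams.kind
Z2 | gray
Z3 | gold

== RESULT ==
teams.code | teams.kind
Z2 | gray
Z3 | gold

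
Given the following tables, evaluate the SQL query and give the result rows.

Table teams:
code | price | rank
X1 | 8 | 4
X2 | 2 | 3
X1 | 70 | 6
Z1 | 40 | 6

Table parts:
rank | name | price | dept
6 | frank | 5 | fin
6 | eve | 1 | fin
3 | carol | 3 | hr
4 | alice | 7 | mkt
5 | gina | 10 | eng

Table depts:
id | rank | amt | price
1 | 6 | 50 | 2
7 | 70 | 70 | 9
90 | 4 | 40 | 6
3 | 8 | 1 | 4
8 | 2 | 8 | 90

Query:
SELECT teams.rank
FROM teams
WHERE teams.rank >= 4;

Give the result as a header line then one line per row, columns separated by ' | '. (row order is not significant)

== RESULT ==
teams.rank
4
6
6

Derivation:
After WHERE (3 rows):
teams.code | teams.price | teams.rank
X1 | 8 | 4
X1 | 70 | 6
Z1 | 40 | 6
After SELECT (3 rows):
teams.rank
4
6
6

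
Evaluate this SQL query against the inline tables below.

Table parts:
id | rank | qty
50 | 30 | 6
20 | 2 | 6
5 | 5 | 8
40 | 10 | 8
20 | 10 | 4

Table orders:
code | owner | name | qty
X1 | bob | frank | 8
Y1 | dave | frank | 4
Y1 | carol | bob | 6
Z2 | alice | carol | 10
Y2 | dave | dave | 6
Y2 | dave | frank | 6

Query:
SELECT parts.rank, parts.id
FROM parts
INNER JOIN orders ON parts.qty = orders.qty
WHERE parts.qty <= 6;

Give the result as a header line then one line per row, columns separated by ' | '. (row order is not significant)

After JOIN orders (9 rows):
parts.id | parts.rank | parts.qty | orders.code | orders.owner | orders.name | orders.qty
50 | 30 | 6 | Y1 | carol | bob | 6
50 | 30 | 6 | Y2 | dave | dave | 6
50 | 30 | 6 | Y2 | dave | frank | 6
20 | 2 | 6 | Y1 | carol | bob | 6
20 | 2 | 6 | Y2 | dave | dave | 6
20 | 2 | 6 | Y2 | dave | frank | 6
5 | 5 | 8 | X1 | bob | frank | 8
40 | 10 | 8 | X1 | bob | frank | 8
20 | 10 | 4 | Y1 | dave | frank | 4
After WHERE (7 rows):
parts.id | parts.rank | parts.qty | orders.code | orders.owner | orders.name | orders.qty
50 | 30 | 6 | Y1 | carol | bob | 6
50 | 30 | 6 | Y2 | dave | dave | 6
50 | 30 | 6 | Y2 | dave | frank | 6
20 | 2 | 6 | Y1 | carol | bob | 6
20 | 2 | 6 | Y2 | dave | dave | 6
20 | 2 | 6 | Y2 | dave | frank | 6
20 | 10 | 4 | Y1 | dave | frank | 4
After SELECT (7 rows):
parts.rank | parts.id
30 | 50
30 | 50
30 | 50
2 | 20
2 | 20
2 | 20
10 | 20

== RESULT ==
parts.rank | parts.id
30 | 50
30 | 50
30 | 50
2 | 20
2 | 20
2 | 20
10 | 20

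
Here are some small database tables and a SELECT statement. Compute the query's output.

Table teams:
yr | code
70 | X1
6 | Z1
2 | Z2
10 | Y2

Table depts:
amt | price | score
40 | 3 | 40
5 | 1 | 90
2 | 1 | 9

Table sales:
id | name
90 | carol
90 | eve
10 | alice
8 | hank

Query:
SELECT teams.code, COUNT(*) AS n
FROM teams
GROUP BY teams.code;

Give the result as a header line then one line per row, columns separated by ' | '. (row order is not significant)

== RESULT ==
teams.code | n
X1 | 1
Z1 | 1
Z2 | 1
Y2 | 1

Derivation:
After GROUP BY (4 rows):
teams.code | n
X1 | 1
Z1 | 1
Z2 | 1
Y2 | 1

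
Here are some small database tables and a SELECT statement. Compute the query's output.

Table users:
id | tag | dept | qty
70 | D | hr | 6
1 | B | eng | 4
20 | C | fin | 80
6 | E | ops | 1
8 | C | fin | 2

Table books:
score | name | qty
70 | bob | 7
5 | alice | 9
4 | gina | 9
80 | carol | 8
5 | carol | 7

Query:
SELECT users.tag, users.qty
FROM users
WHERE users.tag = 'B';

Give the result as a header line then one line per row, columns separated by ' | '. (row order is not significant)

== RESULT ==
users.tag | users.qty
B | 4

Derivation:
After WHERE (1 rows):
users.id | users.tag | users.dept | users.qty
1 | B | eng | 4
After SELECT (1 rows):
users.tag | users.qty
B | 4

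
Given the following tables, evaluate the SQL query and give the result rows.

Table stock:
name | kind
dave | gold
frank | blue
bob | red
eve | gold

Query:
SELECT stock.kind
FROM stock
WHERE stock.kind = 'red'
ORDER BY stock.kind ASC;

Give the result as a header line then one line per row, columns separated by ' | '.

After WHERE (1 rows):
stock.name | stock.kind
bob | red
After SELECT (1 rows):
stock.kind
red
After ORDER BY (1 rows):
stock.kind
red

== RESULT ==
stock.kind
red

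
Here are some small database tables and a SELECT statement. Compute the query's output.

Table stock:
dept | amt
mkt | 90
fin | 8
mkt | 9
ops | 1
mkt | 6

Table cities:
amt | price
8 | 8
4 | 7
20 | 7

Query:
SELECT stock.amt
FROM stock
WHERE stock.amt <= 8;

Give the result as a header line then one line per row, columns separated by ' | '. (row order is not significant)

== RESULT ==
stock.amt
8
1
6

Derivation:
After WHERE (3 rows):
stock.dept | stock.amt
fin | 8
ops | 1
mkt | 6
After SELECT (3 rows):
stock.amt
8
1
6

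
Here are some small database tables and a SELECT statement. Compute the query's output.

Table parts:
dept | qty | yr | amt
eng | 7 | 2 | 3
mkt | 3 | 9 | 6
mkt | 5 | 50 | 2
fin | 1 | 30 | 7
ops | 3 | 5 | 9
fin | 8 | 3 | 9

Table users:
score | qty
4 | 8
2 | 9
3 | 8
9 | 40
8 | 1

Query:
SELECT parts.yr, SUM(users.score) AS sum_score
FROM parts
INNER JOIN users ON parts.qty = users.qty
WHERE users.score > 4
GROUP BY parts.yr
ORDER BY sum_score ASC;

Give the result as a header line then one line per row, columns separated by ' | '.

After JOIN users (3 rows):
parts.dept | parts.qty | parts.yr | parts.amt | users.score | users.qty
fin | 1 | 30 | 7 | 8 | 1
fin | 8 | 3 | 9 | 4 | 8
fin | 8 | 3 | 9 | 3 | 8
After WHERE (1 rows):
parts.dept | parts.qty | parts.yr | parts.amt | users.score | users.qty
fin | 1 | 30 | 7 | 8 | 1
After GROUP BY (1 rows):
parts.yr | sum_score
30 | 8
After ORDER BY (1 rows):
parts.yr | sum_score
30 | 8

== RESULT ==
parts.yr | sum_score
30 | 8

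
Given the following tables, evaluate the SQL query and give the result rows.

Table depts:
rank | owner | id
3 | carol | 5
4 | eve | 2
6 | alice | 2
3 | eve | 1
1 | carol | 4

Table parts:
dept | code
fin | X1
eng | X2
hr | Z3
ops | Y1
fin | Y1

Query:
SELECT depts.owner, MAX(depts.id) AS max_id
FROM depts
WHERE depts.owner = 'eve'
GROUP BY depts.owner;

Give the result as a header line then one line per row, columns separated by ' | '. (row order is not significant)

After WHERE (2 rows):
depts.rank | depts.owner | depts.id
4 | eve | 2
3 | eve | 1
After GROUP BY (1 rows):
depts.owner | max_id
eve | 2

== RESULT ==
depts.owner | max_id
eve | 2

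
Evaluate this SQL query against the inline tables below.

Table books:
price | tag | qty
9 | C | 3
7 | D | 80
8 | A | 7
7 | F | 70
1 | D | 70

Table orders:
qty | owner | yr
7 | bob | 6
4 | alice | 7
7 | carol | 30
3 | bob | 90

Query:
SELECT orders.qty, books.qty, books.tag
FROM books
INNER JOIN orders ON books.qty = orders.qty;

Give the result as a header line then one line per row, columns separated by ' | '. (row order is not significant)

After JOIN orders (3 rows):
books.price | books.tag | books.qty | orders.qty | orders.owner | orders.yr
9 | C | 3 | 3 | bob | 90
8 | A | 7 | 7 | bob | 6
8 | A | 7 | 7 | carol | 30
After SELECT (3 rows):
orders.qty | books.qty | books.tag
3 | 3 | C
7 | 7 | A
7 | 7 | A

== RESULT ==
orders.qty | books.qty | books.tag
3 | 3 | C
7 | 7 | A
7 | 7 | A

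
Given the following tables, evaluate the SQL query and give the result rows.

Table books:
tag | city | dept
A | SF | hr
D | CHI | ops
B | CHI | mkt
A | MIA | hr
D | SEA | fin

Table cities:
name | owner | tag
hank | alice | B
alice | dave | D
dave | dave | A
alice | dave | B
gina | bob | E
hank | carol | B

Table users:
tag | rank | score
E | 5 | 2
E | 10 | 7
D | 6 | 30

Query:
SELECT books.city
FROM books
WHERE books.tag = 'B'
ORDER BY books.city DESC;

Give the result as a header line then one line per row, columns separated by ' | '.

== RESULT ==
books.city
CHI

Derivation:
After WHERE (1 rows):
books.tag | books.city | books.dept
B | CHI | mkt
After SELECT (1 rows):
books.city
CHI
After ORDER BY (1 rows):
books.city
CHI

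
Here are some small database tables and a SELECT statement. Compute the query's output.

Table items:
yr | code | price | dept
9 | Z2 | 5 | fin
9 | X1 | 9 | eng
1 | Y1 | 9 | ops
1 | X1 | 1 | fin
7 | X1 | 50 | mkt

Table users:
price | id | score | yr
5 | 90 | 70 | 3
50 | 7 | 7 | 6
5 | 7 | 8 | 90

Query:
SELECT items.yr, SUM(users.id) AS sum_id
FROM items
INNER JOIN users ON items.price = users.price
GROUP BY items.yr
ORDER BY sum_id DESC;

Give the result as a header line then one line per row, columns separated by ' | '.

After JOIN users (3 rows):
items.yr | items.code | items.price | items.dept | users.price | users.id | users.score | users.yr
9 | Z2 | 5 | fin | 5 | 90 | 70 | 3
9 | Z2 | 5 | fin | 5 | 7 | 8 | 90
7 | X1 | 50 | mkt | 50 | 7 | 7 | 6
After GROUP BY (2 rows):
items.yr | sum_id
9 | 97
7 | 7
After ORDER BY (2 rows):
items.yr | sum_id
9 | 97
7 | 7

== RESULT ==
items.yr | sum_id
9 | 97
7 | 7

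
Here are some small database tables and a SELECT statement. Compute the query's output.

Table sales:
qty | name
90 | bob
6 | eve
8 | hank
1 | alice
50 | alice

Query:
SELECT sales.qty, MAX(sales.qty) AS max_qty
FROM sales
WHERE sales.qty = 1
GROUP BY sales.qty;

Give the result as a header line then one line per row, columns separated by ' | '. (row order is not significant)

After WHERE (1 rows):
sales.qty | sales.name
1 | alice
After GROUP BY (1 rows):
sales.qty | max_qty
1 | 1

== RESULT ==
sales.qty | max_qty
1 | 1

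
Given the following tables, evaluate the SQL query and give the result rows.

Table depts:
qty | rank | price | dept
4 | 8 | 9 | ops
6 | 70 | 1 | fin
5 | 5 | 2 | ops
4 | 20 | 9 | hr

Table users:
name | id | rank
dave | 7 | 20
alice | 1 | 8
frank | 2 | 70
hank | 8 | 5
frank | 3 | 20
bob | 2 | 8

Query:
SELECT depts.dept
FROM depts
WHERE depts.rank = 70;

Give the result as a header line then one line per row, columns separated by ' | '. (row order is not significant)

After WHERE (1 rows):
depts.qty | depts.rank | depts.price | depts.dept
6 | 70 | 1 | fin
After SELECT (1 rows):
depts.dept
fin

== RESULT ==
depts.dept
fin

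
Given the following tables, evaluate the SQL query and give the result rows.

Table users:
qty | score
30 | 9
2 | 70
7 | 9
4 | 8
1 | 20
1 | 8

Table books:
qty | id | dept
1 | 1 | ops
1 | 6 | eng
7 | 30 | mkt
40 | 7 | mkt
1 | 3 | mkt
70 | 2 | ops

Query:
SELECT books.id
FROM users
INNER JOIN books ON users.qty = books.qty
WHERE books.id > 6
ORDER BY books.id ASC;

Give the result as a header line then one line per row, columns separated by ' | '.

== RESULT ==
books.id
30

Derivation:
After JOIN books (7 rows):
users.qty | users.score | books.qty | books.id | books.dept
7 | 9 | 7 | 30 | mkt
1 | 20 | 1 | 1 | ops
1 | 20 | 1 | 6 | eng
1 | 20 | 1 | 3 | mkt
1 | 8 | 1 | 1 | ops
1 | 8 | 1 | 6 | eng
1 | 8 | 1 | 3 | mkt
After WHERE (1 rows):
users.qty | users.score | books.qty | books.id | books.dept
7 | 9 | 7 | 30 | mkt
After SELECT (1 rows):
books.id
30
After ORDER BY (1 rows):
books.id
30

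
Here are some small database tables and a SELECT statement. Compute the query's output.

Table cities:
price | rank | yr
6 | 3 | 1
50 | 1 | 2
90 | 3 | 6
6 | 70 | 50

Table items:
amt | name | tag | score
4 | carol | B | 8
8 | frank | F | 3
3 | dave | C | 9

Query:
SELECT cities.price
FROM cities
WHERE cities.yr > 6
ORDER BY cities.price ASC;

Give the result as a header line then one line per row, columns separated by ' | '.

After WHERE (1 rows):
cities.price | cities.rank | cities.yr
6 | 70 | 50
After SELECT (1 rows):
cities.price
6
After ORDER BY (1 rows):
cities.price
6

== RESULT ==
cities.price
6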